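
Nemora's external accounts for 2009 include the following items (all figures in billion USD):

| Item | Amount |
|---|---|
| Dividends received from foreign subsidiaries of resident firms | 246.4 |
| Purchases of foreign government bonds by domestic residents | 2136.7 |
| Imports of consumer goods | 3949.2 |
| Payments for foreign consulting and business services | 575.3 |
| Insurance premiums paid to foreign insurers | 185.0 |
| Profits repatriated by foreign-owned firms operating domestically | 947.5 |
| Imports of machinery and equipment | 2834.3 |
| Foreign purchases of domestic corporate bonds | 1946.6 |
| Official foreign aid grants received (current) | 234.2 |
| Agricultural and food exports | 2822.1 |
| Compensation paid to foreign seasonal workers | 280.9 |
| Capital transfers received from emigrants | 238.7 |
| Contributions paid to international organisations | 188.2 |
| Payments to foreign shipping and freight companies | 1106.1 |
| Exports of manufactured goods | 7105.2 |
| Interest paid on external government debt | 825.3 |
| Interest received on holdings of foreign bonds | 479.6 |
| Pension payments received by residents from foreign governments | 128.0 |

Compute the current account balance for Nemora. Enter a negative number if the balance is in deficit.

Goods: 7105.2 - 3949.2 + 2822.1 - 2834.3 = 3143.8
Services: -1106.1 - 575.3 - 185.0 = -1866.4
Primary income: -280.9 + 479.6 + 246.4 - 947.5 - 825.3 = -1327.7
Secondary income: 128.0 - 188.2 + 234.2 = 174.0
Current account = 3143.8 + (-1866.4) + (-1327.7) + 174.0 = 123.7
(Excluded from the current account — financial account: purchases of foreign government bonds by domestic residents 2136.7, foreign purchases of domestic corporate bonds 1946.6; capital account: capital transfers received from emigrants 238.7.)

123.7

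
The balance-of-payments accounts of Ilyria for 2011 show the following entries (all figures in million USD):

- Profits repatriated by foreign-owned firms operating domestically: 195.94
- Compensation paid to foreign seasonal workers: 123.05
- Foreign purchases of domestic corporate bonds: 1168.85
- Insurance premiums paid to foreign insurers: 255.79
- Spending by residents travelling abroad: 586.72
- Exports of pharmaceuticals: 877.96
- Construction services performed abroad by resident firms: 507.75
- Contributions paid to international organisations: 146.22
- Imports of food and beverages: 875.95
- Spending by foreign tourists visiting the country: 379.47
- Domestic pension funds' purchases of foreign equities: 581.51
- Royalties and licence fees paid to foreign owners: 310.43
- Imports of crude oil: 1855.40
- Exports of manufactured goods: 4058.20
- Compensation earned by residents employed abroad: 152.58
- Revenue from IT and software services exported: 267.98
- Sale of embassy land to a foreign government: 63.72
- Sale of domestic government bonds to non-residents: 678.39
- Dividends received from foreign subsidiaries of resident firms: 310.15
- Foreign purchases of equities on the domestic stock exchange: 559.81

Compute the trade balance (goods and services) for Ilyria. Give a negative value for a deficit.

Goods: 877.96 - 875.95 + 4058.20 - 1855.40 = 2204.81
Services: -586.72 + 267.98 - 255.79 + 379.47 + 507.75 - 310.43 = 2.26
Trade balance = 2204.81 + 2.26 = 2207.07
(Excluded from the trade balance — primary income: profits repatriated by foreign-owned firms operating domestically 195.94, compensation paid to foreign seasonal workers 123.05, compensation earned by residents employed abroad 152.58, dividends received from foreign subsidiaries of resident firms 310.15; financial account: foreign purchases of domestic corporate bonds 1168.85, domestic pension funds' purchases of foreign equities 581.51, sale of domestic government bonds to non-residents 678.39, foreign purchases of equities on the domestic stock exchange 559.81; secondary income: contributions paid to international organisations 146.22; capital account: sale of embassy land to a foreign government 63.72.)

2207.07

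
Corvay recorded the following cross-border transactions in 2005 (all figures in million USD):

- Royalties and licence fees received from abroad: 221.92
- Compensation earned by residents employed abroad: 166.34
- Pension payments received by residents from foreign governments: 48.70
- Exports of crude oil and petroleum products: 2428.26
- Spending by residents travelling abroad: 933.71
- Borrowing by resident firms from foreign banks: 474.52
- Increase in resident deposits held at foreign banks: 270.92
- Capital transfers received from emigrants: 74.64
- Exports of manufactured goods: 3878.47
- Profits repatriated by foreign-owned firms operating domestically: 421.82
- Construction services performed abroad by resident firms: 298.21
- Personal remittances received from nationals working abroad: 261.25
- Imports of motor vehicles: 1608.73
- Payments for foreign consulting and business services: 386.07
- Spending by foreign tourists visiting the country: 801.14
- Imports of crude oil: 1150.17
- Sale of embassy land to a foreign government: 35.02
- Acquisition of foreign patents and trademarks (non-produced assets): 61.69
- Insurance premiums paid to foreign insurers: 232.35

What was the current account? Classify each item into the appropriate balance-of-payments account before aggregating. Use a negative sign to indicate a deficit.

Goods: -1150.17 + 2428.26 - 1608.73 + 3878.47 = 3547.83
Services: 298.21 + 801.14 - 933.71 - 386.07 + 221.92 - 232.35 = -230.86
Primary income: 166.34 - 421.82 = -255.48
Secondary income: 261.25 + 48.70 = 309.95
Current account = 3547.83 + (-230.86) + (-255.48) + 309.95 = 3371.44
(Excluded from the current account — financial account: borrowing by resident firms from foreign banks 474.52, increase in resident deposits held at foreign banks 270.92; capital account: capital transfers received from emigrants 74.64, sale of embassy land to a foreign government 35.02, acquisition of foreign patents and trademarks (non-produced assets) 61.69.)

3371.44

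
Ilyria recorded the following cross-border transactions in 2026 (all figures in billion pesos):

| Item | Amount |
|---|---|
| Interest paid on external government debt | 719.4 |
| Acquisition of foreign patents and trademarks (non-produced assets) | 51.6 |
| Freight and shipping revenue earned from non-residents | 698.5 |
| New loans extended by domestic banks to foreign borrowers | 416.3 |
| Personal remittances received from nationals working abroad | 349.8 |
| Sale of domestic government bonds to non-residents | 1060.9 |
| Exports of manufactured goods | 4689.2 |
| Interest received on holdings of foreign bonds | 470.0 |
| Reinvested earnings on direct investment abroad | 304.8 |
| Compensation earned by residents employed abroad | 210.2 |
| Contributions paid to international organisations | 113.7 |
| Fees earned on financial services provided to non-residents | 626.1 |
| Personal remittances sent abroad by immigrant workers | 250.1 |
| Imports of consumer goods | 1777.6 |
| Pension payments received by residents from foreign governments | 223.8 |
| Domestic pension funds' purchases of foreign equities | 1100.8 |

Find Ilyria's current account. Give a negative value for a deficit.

4711.6

Goods: -1777.6 + 4689.2 = 2911.6
Services: 698.5 + 626.1 = 1324.6
Primary income: 210.2 - 719.4 + 304.8 + 470.0 = 265.6
Secondary income: -113.7 - 250.1 + 223.8 + 349.8 = 209.8
Current account = 2911.6 + 1324.6 + 265.6 + 209.8 = 4711.6
(Excluded from the current account — capital account: acquisition of foreign patents and trademarks (non-produced assets) 51.6; financial account: new loans extended by domestic banks to foreign borrowers 416.3, sale of domestic government bonds to non-residents 1060.9, domestic pension funds' purchases of foreign equities 1100.8.)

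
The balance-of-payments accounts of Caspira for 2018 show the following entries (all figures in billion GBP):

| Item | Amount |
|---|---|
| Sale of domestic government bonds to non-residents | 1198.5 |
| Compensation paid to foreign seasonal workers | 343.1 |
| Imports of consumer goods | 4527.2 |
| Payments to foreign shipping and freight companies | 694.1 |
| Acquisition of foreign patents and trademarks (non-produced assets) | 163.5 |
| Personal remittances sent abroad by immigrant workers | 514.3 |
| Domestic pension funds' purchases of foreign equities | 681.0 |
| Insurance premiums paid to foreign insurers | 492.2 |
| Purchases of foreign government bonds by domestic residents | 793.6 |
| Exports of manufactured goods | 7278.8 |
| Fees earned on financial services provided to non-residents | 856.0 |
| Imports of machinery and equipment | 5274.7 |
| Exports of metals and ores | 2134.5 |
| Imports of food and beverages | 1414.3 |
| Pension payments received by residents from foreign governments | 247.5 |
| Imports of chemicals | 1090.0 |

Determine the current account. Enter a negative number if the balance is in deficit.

-3833.1

Goods: -1414.3 + 2134.5 - 5274.7 - 4527.2 + 7278.8 - 1090.0 = -2892.9
Services: 856.0 - 492.2 - 694.1 = -330.3
Primary income: -343.1
Secondary income: -514.3 + 247.5 = -266.8
Current account = (-2892.9) + (-330.3) + (-343.1) + (-266.8) = -3833.1
(Excluded from the current account — financial account: sale of domestic government bonds to non-residents 1198.5, domestic pension funds' purchases of foreign equities 681.0, purchases of foreign government bonds by domestic residents 793.6; capital account: acquisition of foreign patents and trademarks (non-produced assets) 163.5.)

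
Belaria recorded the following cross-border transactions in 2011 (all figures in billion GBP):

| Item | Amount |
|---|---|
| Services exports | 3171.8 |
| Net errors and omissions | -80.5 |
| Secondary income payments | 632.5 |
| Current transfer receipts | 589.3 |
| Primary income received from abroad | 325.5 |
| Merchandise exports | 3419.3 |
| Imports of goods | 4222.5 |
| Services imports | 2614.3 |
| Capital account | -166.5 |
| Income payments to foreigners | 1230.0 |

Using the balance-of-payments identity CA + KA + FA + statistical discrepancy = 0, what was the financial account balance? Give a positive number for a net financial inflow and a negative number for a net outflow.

Goods balance = 3419.3 - 4222.5 = -803.2
Services balance = 3171.8 - 2614.3 = 557.5
Trade balance (goods + services) = -803.2 + 557.5 = -245.7
Net primary income = 325.5 - 1230.0 = -904.5
Net secondary income = 589.3 - 632.5 = -43.2
Current account = -245.7 + (-904.5) + (-43.2) = -1193.4
Financial account = -(-1193.4 + (-166.5) + (-80.5)) = 1440.4

1440.4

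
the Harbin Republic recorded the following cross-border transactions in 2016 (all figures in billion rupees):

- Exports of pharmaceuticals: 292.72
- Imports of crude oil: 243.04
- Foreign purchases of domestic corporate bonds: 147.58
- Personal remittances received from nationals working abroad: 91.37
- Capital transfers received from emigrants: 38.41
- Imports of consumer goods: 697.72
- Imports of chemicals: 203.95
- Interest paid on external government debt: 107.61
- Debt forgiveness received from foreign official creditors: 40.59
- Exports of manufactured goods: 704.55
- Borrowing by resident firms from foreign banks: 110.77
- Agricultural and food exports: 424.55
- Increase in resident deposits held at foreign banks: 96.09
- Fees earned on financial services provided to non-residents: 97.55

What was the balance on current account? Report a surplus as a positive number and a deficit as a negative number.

358.42

Goods: 424.55 - 203.95 - 243.04 + 292.72 - 697.72 + 704.55 = 277.11
Services: 97.55
Primary income: -107.61
Secondary income: 91.37
Current account = 277.11 + 97.55 + (-107.61) + 91.37 = 358.42
(Excluded from the current account — financial account: foreign purchases of domestic corporate bonds 147.58, borrowing by resident firms from foreign banks 110.77, increase in resident deposits held at foreign banks 96.09; capital account: capital transfers received from emigrants 38.41, debt forgiveness received from foreign official creditors 40.59.)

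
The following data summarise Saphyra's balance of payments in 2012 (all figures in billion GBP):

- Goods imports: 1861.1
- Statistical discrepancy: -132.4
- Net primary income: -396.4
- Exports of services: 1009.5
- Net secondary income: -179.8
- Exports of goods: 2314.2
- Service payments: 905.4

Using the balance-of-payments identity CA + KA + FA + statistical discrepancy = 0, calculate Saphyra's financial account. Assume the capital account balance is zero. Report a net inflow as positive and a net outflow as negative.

151.4

Goods balance = 2314.2 - 1861.1 = 453.1
Services balance = 1009.5 - 905.4 = 104.1
Trade balance (goods + services) = 453.1 + 104.1 = 557.2
Net primary income = -396.4
Net secondary income = -179.8
Current account = 557.2 + (-396.4) + (-179.8) = -19.0
Financial account = -(-19.0 + (-132.4)) = 151.4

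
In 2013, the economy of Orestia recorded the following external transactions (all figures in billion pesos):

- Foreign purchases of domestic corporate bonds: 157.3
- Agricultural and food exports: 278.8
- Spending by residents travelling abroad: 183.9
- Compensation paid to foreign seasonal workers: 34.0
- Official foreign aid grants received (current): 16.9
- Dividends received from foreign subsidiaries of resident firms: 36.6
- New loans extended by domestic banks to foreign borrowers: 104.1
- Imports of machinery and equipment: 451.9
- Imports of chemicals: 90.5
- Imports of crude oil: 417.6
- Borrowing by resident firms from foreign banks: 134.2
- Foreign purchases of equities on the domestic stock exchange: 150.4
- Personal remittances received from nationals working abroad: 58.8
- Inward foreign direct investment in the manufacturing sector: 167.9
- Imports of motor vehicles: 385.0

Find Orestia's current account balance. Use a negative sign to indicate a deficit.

-1171.8

Goods: 278.8 - 90.5 - 417.6 - 451.9 - 385.0 = -1066.2
Services: -183.9
Primary income: -34.0 + 36.6 = 2.6
Secondary income: 58.8 + 16.9 = 75.7
Current account = (-1066.2) + (-183.9) + 2.6 + 75.7 = -1171.8
(Excluded from the current account — financial account: foreign purchases of domestic corporate bonds 157.3, new loans extended by domestic banks to foreign borrowers 104.1, borrowing by resident firms from foreign banks 134.2, foreign purchases of equities on the domestic stock exchange 150.4, inward foreign direct investment in the manufacturing sector 167.9.)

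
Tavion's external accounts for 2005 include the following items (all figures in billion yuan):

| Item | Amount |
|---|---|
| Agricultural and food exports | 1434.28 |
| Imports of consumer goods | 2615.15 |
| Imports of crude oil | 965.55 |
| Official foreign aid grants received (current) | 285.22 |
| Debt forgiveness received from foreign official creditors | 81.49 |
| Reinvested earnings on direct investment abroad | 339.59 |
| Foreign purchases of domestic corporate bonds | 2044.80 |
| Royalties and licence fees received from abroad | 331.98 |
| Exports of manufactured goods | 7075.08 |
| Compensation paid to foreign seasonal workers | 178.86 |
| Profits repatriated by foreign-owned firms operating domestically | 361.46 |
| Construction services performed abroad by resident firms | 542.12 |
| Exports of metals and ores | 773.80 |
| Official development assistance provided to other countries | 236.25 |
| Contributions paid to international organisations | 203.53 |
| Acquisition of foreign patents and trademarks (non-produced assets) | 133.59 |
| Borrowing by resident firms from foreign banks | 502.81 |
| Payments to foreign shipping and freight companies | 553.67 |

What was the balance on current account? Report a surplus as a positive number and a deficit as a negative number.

5667.60

Goods: -2615.15 + 7075.08 + 773.80 - 965.55 + 1434.28 = 5702.46
Services: 331.98 + 542.12 - 553.67 = 320.43
Primary income: -178.86 + 339.59 - 361.46 = -200.73
Secondary income: 285.22 - 236.25 - 203.53 = -154.56
Current account = 5702.46 + 320.43 + (-200.73) + (-154.56) = 5667.60
(Excluded from the current account — capital account: debt forgiveness received from foreign official creditors 81.49, acquisition of foreign patents and trademarks (non-produced assets) 133.59; financial account: foreign purchases of domestic corporate bonds 2044.80, borrowing by resident firms from foreign banks 502.81.)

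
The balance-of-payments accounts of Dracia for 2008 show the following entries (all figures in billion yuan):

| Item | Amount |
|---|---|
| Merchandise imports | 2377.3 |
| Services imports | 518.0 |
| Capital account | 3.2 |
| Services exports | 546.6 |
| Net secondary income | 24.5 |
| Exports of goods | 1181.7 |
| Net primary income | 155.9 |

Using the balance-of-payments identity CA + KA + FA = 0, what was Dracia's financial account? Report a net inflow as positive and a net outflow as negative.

983.4

Goods balance = 1181.7 - 2377.3 = -1195.6
Services balance = 546.6 - 518.0 = 28.6
Trade balance (goods + services) = -1195.6 + 28.6 = -1167.0
Net primary income = 155.9
Net secondary income = 24.5
Current account = -1167.0 + 155.9 + 24.5 = -986.6
Financial account = -(-986.6 + 3.2) = 983.4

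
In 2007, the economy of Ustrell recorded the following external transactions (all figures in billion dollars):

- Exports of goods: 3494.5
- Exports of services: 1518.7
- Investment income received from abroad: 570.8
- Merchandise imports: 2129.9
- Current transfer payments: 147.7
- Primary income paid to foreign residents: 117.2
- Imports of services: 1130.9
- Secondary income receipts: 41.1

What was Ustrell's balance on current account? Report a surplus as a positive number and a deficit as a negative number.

Goods balance = 3494.5 - 2129.9 = 1364.6
Services balance = 1518.7 - 1130.9 = 387.8
Trade balance (goods + services) = 1364.6 + 387.8 = 1752.4
Net primary income = 570.8 - 117.2 = 453.6
Net secondary income = 41.1 - 147.7 = -106.6
Current account = 1752.4 + 453.6 + (-106.6) = 2099.4

2099.4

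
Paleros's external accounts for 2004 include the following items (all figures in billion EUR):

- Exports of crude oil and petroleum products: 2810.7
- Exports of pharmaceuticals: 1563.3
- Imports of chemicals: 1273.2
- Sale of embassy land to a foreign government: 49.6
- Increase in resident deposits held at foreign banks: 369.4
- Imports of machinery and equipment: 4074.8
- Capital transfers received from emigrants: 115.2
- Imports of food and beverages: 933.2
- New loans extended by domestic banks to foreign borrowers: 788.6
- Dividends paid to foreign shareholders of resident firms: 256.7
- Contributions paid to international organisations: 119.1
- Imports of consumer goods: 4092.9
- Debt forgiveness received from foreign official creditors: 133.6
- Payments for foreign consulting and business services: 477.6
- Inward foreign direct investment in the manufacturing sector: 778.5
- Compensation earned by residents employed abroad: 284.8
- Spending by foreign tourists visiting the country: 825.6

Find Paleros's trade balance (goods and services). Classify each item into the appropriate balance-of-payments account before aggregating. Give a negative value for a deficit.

Goods: -4074.8 + 2810.7 + 1563.3 - 1273.2 - 4092.9 - 933.2 = -6000.1
Services: -477.6 + 825.6 = 348.0
Trade balance = -6000.1 + 348.0 = -5652.1
(Excluded from the trade balance — capital account: sale of embassy land to a foreign government 49.6, capital transfers received from emigrants 115.2, debt forgiveness received from foreign official creditors 133.6; financial account: increase in resident deposits held at foreign banks 369.4, new loans extended by domestic banks to foreign borrowers 788.6, inward foreign direct investment in the manufacturing sector 778.5; primary income: dividends paid to foreign shareholders of resident firms 256.7, compensation earned by residents employed abroad 284.8; secondary income: contributions paid to international organisations 119.1.)

-5652.1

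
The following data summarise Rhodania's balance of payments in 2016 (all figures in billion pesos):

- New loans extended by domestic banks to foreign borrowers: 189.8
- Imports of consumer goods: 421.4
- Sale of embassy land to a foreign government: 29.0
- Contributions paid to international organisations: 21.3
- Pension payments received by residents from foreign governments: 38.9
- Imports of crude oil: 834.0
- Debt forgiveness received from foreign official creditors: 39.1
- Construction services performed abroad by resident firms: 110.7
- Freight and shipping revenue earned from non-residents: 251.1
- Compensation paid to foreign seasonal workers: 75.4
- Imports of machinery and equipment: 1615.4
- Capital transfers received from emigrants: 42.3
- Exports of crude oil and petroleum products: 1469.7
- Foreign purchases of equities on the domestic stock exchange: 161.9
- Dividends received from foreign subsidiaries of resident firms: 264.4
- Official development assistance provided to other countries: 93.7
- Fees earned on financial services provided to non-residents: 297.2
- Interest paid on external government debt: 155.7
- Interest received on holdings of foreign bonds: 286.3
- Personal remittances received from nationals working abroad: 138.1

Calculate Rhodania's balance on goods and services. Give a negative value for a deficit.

-742.1

Goods: 1469.7 - 834.0 - 421.4 - 1615.4 = -1401.1
Services: 297.2 + 251.1 + 110.7 = 659.0
Trade balance = -1401.1 + 659.0 = -742.1
(Excluded from the trade balance — financial account: new loans extended by domestic banks to foreign borrowers 189.8, foreign purchases of equities on the domestic stock exchange 161.9; capital account: sale of embassy land to a foreign government 29.0, debt forgiveness received from foreign official creditors 39.1, capital transfers received from emigrants 42.3; secondary income: contributions paid to international organisations 21.3, pension payments received by residents from foreign governments 38.9, official development assistance provided to other countries 93.7, personal remittances received from nationals working abroad 138.1; primary income: compensation paid to foreign seasonal workers 75.4, dividends received from foreign subsidiaries of resident firms 264.4, interest paid on external government debt 155.7, interest received on holdings of foreign bonds 286.3.)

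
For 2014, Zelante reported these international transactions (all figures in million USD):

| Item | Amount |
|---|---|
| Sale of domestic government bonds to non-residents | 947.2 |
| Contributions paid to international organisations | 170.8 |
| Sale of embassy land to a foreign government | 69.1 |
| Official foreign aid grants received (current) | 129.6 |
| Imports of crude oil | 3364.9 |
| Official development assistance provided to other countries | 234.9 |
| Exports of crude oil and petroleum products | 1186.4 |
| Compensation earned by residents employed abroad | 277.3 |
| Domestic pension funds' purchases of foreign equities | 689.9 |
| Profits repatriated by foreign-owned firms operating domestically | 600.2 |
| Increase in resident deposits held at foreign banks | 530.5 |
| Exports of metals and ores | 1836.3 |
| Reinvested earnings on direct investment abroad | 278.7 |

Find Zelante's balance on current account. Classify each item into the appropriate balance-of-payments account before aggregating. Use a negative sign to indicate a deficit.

-662.5

Goods: -3364.9 + 1186.4 + 1836.3 = -342.2
Primary income: 277.3 - 600.2 + 278.7 = -44.2
Secondary income: -170.8 - 234.9 + 129.6 = -276.1
Current account = (-342.2) + (-44.2) + (-276.1) = -662.5
(Excluded from the current account — financial account: sale of domestic government bonds to non-residents 947.2, domestic pension funds' purchases of foreign equities 689.9, increase in resident deposits held at foreign banks 530.5; capital account: sale of embassy land to a foreign government 69.1.)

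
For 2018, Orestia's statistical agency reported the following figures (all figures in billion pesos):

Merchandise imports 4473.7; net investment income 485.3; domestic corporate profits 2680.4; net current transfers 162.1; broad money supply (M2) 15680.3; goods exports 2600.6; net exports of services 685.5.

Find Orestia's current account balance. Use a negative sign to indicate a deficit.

-540.2

Goods balance = 2600.6 - 4473.7 = -1873.1
Services balance = 685.5
Trade balance (goods + services) = -1873.1 + 685.5 = -1187.6
Net primary income = 485.3
Net secondary income = 162.1
Current account = -1187.6 + 485.3 + 162.1 = -540.2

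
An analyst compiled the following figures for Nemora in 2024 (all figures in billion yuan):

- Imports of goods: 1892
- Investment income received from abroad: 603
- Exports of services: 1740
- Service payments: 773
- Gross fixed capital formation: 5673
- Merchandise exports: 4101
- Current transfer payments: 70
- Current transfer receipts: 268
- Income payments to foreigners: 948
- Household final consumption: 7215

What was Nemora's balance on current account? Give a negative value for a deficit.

Goods balance = 4101 - 1892 = 2209
Services balance = 1740 - 773 = 967
Trade balance (goods + services) = 2209 + 967 = 3176
Net primary income = 603 - 948 = -345
Net secondary income = 268 - 70 = 198
Current account = 3176 + (-345) + 198 = 3029

3029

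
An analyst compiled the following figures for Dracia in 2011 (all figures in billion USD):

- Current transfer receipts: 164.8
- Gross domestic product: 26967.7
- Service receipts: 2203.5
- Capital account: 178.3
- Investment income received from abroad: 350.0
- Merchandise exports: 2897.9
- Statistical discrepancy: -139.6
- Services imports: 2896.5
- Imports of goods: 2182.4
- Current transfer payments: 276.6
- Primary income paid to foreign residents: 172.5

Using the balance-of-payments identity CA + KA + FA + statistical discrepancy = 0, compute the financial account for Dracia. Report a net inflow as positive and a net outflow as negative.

Goods balance = 2897.9 - 2182.4 = 715.5
Services balance = 2203.5 - 2896.5 = -693.0
Trade balance (goods + services) = 715.5 + (-693.0) = 22.5
Net primary income = 350.0 - 172.5 = 177.5
Net secondary income = 164.8 - 276.6 = -111.8
Current account = 22.5 + 177.5 + (-111.8) = 88.2
Financial account = -(88.2 + 178.3 + (-139.6)) = -126.9

-126.9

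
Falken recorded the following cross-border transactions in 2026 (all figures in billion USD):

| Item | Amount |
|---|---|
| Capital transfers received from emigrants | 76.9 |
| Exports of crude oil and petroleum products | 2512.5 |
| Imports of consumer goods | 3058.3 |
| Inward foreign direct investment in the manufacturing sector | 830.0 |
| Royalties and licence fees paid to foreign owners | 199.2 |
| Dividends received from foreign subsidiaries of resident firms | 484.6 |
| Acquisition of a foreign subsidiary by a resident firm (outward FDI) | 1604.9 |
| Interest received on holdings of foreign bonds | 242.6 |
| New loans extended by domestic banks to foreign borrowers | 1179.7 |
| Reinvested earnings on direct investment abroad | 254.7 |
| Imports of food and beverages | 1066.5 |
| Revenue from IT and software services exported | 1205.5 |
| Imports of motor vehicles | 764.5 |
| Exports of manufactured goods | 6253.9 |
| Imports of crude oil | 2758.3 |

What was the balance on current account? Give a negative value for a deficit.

3107.0

Goods: 2512.5 - 2758.3 - 1066.5 + 6253.9 - 3058.3 - 764.5 = 1118.8
Services: 1205.5 - 199.2 = 1006.3
Primary income: 254.7 + 242.6 + 484.6 = 981.9
Current account = 1118.8 + 1006.3 + 981.9 = 3107.0
(Excluded from the current account — capital account: capital transfers received from emigrants 76.9; financial account: inward foreign direct investment in the manufacturing sector 830.0, acquisition of a foreign subsidiary by a resident firm (outward FDI) 1604.9, new loans extended by domestic banks to foreign borrowers 1179.7.)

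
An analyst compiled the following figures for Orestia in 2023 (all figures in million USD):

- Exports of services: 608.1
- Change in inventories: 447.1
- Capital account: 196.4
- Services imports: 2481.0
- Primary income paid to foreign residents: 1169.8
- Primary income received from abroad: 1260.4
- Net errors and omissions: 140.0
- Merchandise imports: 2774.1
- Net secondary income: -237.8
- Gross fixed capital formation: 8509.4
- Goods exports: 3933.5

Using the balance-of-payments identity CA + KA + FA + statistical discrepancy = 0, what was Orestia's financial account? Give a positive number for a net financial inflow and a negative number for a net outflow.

Goods balance = 3933.5 - 2774.1 = 1159.4
Services balance = 608.1 - 2481.0 = -1872.9
Trade balance (goods + services) = 1159.4 + (-1872.9) = -713.5
Net primary income = 1260.4 - 1169.8 = 90.6
Net secondary income = -237.8
Current account = -713.5 + 90.6 + (-237.8) = -860.7
Financial account = -(-860.7 + 196.4 + 140.0) = 524.3

524.3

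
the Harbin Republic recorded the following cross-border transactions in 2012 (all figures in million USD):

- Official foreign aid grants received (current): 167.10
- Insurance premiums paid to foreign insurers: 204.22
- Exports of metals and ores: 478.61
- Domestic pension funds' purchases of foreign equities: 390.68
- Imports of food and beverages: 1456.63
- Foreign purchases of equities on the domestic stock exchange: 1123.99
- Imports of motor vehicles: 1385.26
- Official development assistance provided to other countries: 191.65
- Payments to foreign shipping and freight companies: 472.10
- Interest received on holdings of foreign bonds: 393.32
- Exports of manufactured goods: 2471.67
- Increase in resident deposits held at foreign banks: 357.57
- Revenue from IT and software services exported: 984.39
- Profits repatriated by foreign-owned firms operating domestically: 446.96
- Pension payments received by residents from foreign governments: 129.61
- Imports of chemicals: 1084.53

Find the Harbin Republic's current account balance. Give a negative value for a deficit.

Goods: -1456.63 + 2471.67 - 1385.26 - 1084.53 + 478.61 = -976.14
Services: -472.10 + 984.39 - 204.22 = 308.07
Primary income: 393.32 - 446.96 = -53.64
Secondary income: 167.10 - 191.65 + 129.61 = 105.06
Current account = (-976.14) + 308.07 + (-53.64) + 105.06 = -616.65
(Excluded from the current account — financial account: domestic pension funds' purchases of foreign equities 390.68, foreign purchases of equities on the domestic stock exchange 1123.99, increase in resident deposits held at foreign banks 357.57.)

-616.65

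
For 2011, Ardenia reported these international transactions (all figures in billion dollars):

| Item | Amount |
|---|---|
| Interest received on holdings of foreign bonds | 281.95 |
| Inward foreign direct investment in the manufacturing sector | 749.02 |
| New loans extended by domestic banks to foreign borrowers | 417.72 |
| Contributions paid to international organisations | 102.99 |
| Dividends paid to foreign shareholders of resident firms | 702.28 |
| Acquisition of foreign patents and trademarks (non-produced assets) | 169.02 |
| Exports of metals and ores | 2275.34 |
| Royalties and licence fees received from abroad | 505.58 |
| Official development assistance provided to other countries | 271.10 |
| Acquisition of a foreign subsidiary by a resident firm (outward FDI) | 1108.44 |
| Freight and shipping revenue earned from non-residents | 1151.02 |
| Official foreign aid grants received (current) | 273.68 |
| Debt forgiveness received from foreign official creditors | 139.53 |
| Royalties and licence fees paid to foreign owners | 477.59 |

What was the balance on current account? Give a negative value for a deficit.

Goods: 2275.34
Services: -477.59 + 505.58 + 1151.02 = 1179.01
Primary income: -702.28 + 281.95 = -420.33
Secondary income: -102.99 + 273.68 - 271.10 = -100.41
Current account = 2275.34 + 1179.01 + (-420.33) + (-100.41) = 2933.61
(Excluded from the current account — financial account: inward foreign direct investment in the manufacturing sector 749.02, new loans extended by domestic banks to foreign borrowers 417.72, acquisition of a foreign subsidiary by a resident firm (outward FDI) 1108.44; capital account: acquisition of foreign patents and trademarks (non-produced assets) 169.02, debt forgiveness received from foreign official creditors 139.53.)

2933.61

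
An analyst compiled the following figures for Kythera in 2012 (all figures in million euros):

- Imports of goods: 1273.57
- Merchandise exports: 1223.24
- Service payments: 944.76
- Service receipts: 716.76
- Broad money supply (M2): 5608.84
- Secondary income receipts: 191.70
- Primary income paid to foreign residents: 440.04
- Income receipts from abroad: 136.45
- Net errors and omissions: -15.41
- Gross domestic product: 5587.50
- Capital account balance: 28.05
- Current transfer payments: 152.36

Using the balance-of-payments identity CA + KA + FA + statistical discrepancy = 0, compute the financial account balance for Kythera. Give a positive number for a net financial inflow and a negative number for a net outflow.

529.94

Goods balance = 1223.24 - 1273.57 = -50.33
Services balance = 716.76 - 944.76 = -228.00
Trade balance (goods + services) = -50.33 + (-228.00) = -278.33
Net primary income = 136.45 - 440.04 = -303.59
Net secondary income = 191.70 - 152.36 = 39.34
Current account = -278.33 + (-303.59) + 39.34 = -542.58
Financial account = -(-542.58 + 28.05 + (-15.41)) = 529.94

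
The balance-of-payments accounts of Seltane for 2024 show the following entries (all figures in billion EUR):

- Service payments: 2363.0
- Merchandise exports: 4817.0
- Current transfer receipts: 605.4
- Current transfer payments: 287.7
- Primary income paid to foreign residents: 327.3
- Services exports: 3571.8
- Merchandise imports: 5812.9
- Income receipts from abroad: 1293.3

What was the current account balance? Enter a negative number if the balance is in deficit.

Goods balance = 4817.0 - 5812.9 = -995.9
Services balance = 3571.8 - 2363.0 = 1208.8
Trade balance (goods + services) = -995.9 + 1208.8 = 212.9
Net primary income = 1293.3 - 327.3 = 966.0
Net secondary income = 605.4 - 287.7 = 317.7
Current account = 212.9 + 966.0 + 317.7 = 1496.6

1496.6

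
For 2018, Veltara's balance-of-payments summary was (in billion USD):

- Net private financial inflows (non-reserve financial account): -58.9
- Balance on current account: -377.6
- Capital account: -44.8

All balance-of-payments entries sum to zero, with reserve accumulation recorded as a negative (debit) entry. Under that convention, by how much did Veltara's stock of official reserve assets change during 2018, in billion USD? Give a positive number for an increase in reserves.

-481.3

Official reserve transactions balance = -((-377.6) + (-44.8) + (-58.9)) = 481.3
An accumulation of reserves is recorded as a debit (negative entry), so the change in the stock of reserves is the negative of that balance.
Change in official reserves = -(481.3) = -481.3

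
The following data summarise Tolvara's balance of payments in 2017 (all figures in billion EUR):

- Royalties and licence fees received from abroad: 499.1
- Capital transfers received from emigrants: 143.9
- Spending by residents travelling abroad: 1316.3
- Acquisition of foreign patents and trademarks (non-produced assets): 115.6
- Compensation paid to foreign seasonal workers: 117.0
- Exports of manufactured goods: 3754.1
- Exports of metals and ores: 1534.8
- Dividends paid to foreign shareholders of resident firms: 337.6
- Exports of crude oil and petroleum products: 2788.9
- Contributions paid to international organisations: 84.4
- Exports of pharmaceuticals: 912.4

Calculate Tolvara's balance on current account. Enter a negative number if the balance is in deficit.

7634.0

Goods: 1534.8 + 2788.9 + 912.4 + 3754.1 = 8990.2
Services: 499.1 - 1316.3 = -817.2
Primary income: -337.6 - 117.0 = -454.6
Secondary income: -84.4
Current account = 8990.2 + (-817.2) + (-454.6) + (-84.4) = 7634.0
(Excluded from the current account — capital account: capital transfers received from emigrants 143.9, acquisition of foreign patents and trademarks (non-produced assets) 115.6.)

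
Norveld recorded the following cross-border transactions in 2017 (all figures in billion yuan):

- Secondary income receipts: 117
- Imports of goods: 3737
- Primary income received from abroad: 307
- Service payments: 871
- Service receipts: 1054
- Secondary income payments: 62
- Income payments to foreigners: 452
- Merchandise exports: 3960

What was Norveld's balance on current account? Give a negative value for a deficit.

316

Goods balance = 3960 - 3737 = 223
Services balance = 1054 - 871 = 183
Trade balance (goods + services) = 223 + 183 = 406
Net primary income = 307 - 452 = -145
Net secondary income = 117 - 62 = 55
Current account = 406 + (-145) + 55 = 316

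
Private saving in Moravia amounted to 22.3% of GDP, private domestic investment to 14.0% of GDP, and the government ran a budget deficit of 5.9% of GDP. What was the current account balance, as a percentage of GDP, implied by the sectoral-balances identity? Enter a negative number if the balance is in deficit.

By the sectoral-balances identity, CA = (S_private - I) + (T - G).
Private balance = 22.3 - 14.0 = 8.3
Government balance (T - G) = -5.9
CA = 8.3 + (-5.9) = 2.4

2.4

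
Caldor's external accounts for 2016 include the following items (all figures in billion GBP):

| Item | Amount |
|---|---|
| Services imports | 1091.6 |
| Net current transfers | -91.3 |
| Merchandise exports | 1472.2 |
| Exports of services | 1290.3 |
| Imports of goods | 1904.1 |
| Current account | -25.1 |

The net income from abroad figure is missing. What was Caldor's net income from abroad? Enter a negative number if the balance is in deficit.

299.4

Current account = goods balance + services balance + net primary income + net secondary income
Sum of the known components = -324.5
Net income from abroad = CA - (known components) = -25.1 - (-324.5) = 299.4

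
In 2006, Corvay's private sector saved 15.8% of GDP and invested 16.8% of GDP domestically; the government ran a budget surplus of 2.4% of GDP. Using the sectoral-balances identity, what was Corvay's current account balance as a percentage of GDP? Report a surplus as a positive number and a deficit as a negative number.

By the sectoral-balances identity, CA = (S_private - I) + (T - G).
Private balance = 15.8 - 16.8 = -1.0
Government balance (T - G) = 2.4
CA = -1.0 + 2.4 = 1.4

1.4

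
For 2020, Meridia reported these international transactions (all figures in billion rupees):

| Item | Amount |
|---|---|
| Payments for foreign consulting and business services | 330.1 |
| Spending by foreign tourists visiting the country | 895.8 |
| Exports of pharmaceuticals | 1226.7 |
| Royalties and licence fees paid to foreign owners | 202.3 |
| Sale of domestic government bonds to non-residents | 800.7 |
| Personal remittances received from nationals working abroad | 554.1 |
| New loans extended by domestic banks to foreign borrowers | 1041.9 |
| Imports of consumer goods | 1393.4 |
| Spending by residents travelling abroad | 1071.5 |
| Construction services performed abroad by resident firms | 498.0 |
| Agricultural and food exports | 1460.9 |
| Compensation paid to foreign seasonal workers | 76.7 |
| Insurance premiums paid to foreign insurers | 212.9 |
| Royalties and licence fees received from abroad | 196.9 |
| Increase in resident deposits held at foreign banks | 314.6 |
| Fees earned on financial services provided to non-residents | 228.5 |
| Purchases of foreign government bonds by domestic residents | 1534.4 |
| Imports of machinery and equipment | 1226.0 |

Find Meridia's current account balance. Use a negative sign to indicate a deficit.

548.0

Goods: 1460.9 - 1393.4 + 1226.7 - 1226.0 = 68.2
Services: 228.5 - 1071.5 - 330.1 - 212.9 + 196.9 + 498.0 + 895.8 - 202.3 = 2.4
Primary income: -76.7
Secondary income: 554.1
Current account = 68.2 + 2.4 + (-76.7) + 554.1 = 548.0
(Excluded from the current account — financial account: sale of domestic government bonds to non-residents 800.7, new loans extended by domestic banks to foreign borrowers 1041.9, increase in resident deposits held at foreign banks 314.6, purchases of foreign government bonds by domestic residents 1534.4.)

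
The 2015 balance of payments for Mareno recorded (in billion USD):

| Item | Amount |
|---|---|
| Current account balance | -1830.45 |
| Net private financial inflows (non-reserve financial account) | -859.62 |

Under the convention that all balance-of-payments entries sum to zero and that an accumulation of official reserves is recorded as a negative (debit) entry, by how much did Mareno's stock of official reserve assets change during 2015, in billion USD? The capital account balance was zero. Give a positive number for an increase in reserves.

Official reserve transactions balance = -((-1830.45) + (-859.62)) = 2690.07
An accumulation of reserves is recorded as a debit (negative entry), so the change in the stock of reserves is the negative of that balance.
Change in official reserves = -(2690.07) = -2690.07

-2690.07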